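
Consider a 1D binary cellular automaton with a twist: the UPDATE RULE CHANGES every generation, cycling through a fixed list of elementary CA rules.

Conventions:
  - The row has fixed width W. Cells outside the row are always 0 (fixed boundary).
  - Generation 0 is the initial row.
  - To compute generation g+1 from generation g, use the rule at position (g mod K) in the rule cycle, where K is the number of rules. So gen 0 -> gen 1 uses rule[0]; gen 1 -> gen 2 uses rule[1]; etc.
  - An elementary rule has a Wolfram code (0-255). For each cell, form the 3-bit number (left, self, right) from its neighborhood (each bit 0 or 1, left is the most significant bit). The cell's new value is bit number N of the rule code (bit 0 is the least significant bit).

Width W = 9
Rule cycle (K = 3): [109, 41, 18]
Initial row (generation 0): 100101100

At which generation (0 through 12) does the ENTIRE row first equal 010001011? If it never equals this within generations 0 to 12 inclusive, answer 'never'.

Answer: never

Derivation:
Gen 0: 100101100
Gen 1 (rule 109): 100111101
Gen 2 (rule 41): 000100010
Gen 3 (rule 18): 001010101
Gen 4 (rule 109): 101111111
Gen 5 (rule 41): 011000000
Gen 6 (rule 18): 100100000
Gen 7 (rule 109): 100101111
Gen 8 (rule 41): 000011000
Gen 9 (rule 18): 000100100
Gen 10 (rule 109): 110100101
Gen 11 (rule 41): 101000010
Gen 12 (rule 18): 000100101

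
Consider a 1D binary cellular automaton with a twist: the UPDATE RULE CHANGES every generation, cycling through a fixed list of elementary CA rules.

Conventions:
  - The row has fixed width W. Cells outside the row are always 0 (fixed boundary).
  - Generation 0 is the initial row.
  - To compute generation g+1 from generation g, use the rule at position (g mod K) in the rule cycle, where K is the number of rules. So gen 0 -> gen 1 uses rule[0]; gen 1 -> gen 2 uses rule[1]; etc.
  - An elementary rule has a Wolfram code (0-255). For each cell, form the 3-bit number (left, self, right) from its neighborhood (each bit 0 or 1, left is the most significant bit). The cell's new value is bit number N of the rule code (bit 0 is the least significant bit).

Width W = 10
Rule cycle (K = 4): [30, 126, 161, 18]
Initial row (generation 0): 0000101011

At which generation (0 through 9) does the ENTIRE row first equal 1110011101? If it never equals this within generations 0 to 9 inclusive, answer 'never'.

Gen 0: 0000101011
Gen 1 (rule 30): 0001101010
Gen 2 (rule 126): 0011111111
Gen 3 (rule 161): 1001111110
Gen 4 (rule 18): 0110000001
Gen 5 (rule 30): 1101000011
Gen 6 (rule 126): 1111100111
Gen 7 (rule 161): 0111000010
Gen 8 (rule 18): 1000100101
Gen 9 (rule 30): 1101111101

Answer: never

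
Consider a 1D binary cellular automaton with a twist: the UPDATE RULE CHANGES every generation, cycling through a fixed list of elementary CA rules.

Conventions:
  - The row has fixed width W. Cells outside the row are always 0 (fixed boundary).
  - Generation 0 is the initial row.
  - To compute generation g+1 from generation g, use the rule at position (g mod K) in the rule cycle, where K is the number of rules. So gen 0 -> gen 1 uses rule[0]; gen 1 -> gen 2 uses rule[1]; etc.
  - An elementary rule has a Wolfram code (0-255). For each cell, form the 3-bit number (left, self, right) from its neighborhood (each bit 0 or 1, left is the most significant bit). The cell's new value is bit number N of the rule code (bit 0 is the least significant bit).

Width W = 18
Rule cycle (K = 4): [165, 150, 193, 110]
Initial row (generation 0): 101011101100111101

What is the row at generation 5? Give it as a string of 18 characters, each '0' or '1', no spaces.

Gen 0: 101011101100111101
Gen 1 (rule 165): 111101010000011011
Gen 2 (rule 150): 011001011000100000
Gen 3 (rule 193): 001000001010001111
Gen 4 (rule 110): 011000011110011001
Gen 5 (rule 165): 000011001100000001

Answer: 000011001100000001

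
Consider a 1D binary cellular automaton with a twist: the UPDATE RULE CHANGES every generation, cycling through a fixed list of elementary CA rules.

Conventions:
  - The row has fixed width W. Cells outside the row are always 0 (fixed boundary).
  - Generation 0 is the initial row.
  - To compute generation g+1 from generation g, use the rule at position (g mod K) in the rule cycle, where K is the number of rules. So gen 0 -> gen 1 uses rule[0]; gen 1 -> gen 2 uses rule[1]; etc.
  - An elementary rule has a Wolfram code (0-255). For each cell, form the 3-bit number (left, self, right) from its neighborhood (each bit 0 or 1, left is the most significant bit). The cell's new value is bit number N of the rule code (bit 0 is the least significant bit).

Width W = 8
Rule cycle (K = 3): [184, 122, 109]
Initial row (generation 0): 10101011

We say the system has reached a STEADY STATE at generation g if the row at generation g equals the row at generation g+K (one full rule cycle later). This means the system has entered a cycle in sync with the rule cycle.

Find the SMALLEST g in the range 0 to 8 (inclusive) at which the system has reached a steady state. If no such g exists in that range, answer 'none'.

Answer: none

Derivation:
Gen 0: 10101011
Gen 1 (rule 184): 01010110
Gen 2 (rule 122): 10101111
Gen 3 (rule 109): 11111001
Gen 4 (rule 184): 11110100
Gen 5 (rule 122): 10011010
Gen 6 (rule 109): 10011110
Gen 7 (rule 184): 01011101
Gen 8 (rule 122): 10110110
Gen 9 (rule 109): 11111110
Gen 10 (rule 184): 11111101
Gen 11 (rule 122): 10000110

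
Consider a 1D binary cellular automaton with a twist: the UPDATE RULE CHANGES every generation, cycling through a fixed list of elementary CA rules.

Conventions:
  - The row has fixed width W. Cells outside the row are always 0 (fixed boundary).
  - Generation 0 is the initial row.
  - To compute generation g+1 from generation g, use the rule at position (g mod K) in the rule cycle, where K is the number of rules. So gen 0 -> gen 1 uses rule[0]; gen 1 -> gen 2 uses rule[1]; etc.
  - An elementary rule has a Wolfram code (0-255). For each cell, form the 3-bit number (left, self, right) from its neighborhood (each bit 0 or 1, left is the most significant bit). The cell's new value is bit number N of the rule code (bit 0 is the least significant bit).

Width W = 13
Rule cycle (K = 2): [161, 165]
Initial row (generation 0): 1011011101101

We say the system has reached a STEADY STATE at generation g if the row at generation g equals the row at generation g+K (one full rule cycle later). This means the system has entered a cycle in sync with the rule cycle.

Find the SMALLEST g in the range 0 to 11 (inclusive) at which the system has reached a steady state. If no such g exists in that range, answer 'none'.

Answer: 9

Derivation:
Gen 0: 1011011101101
Gen 1 (rule 161): 0100101010010
Gen 2 (rule 165): 0100111110010
Gen 3 (rule 161): 0000011100000
Gen 4 (rule 165): 1111001001111
Gen 5 (rule 161): 0110000000110
Gen 6 (rule 165): 0000111110000
Gen 7 (rule 161): 1110011100111
Gen 8 (rule 165): 0100001000010
Gen 9 (rule 161): 0001100011000
Gen 10 (rule 165): 1100001000011
Gen 11 (rule 161): 0001100011000
Gen 12 (rule 165): 1100001000011
Gen 13 (rule 161): 0001100011000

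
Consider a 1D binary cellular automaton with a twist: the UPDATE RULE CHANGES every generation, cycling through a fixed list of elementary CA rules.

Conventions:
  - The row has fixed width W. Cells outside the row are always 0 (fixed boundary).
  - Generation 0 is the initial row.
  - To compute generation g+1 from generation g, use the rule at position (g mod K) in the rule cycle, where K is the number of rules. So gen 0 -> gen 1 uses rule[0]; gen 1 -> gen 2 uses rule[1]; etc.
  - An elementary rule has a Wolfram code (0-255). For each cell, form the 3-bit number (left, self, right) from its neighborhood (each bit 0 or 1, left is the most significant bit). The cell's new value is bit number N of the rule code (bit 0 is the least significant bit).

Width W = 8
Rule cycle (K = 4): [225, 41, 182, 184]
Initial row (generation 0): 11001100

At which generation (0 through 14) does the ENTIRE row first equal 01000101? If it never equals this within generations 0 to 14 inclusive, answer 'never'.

Gen 0: 11001100
Gen 1 (rule 225): 01000101
Gen 2 (rule 41): 00010010
Gen 3 (rule 182): 00111111
Gen 4 (rule 184): 00111110
Gen 5 (rule 225): 10011110
Gen 6 (rule 41): 00010000
Gen 7 (rule 182): 00111000
Gen 8 (rule 184): 00110100
Gen 9 (rule 225): 10011001
Gen 10 (rule 41): 00010000
Gen 11 (rule 182): 00111000
Gen 12 (rule 184): 00110100
Gen 13 (rule 225): 10011001
Gen 14 (rule 41): 00010000

Answer: 1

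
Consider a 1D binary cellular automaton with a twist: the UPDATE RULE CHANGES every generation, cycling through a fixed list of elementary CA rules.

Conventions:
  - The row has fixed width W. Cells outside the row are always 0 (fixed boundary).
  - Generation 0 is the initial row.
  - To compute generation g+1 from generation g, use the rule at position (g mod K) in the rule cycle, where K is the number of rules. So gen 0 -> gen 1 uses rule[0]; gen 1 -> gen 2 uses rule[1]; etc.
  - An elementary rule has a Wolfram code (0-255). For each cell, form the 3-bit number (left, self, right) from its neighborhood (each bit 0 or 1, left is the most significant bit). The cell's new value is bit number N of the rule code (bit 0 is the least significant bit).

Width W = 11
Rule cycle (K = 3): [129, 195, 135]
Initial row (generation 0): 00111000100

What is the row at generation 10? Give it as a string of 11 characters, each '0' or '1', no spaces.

Answer: 00100000000

Derivation:
Gen 0: 00111000100
Gen 1 (rule 129): 10010010001
Gen 2 (rule 195): 00100100110
Gen 3 (rule 135): 11101101000
Gen 4 (rule 129): 01000000011
Gen 5 (rule 195): 10011111101
Gen 6 (rule 135): 10101111001
Gen 7 (rule 129): 00000110000
Gen 8 (rule 195): 11111010111
Gen 9 (rule 135): 01110010010
Gen 10 (rule 129): 00100000000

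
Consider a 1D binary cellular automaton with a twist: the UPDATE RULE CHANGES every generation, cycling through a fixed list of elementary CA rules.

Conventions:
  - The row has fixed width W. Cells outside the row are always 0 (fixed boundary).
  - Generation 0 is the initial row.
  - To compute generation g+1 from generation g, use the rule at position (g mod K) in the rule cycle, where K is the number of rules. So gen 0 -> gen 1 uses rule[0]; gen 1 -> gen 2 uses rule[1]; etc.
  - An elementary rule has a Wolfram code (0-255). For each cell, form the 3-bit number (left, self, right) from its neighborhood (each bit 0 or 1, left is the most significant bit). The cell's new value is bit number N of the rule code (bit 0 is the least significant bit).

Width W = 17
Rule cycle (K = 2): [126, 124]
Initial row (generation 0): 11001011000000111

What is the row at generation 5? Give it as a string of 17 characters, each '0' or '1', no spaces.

Gen 0: 11001011000000111
Gen 1 (rule 126): 11111111100001101
Gen 2 (rule 124): 10000000110001111
Gen 3 (rule 126): 11000001111011001
Gen 4 (rule 124): 11100001001111101
Gen 5 (rule 126): 10110011111000111

Answer: 10110011111000111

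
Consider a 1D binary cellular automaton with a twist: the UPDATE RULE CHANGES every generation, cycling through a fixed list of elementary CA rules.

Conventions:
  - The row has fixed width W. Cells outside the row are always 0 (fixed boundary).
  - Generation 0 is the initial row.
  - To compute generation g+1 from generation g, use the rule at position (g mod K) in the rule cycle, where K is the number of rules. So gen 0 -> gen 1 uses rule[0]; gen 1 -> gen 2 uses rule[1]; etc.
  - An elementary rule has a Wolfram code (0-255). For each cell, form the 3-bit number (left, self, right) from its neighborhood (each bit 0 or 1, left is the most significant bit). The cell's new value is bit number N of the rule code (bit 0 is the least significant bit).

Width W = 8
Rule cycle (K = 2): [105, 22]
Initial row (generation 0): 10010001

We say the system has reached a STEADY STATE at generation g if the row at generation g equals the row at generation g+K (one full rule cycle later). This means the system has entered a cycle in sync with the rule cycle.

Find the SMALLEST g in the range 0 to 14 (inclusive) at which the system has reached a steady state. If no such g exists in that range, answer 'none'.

Answer: 8

Derivation:
Gen 0: 10010001
Gen 1 (rule 105): 00000100
Gen 2 (rule 22): 00001110
Gen 3 (rule 105): 11101010
Gen 4 (rule 22): 00001011
Gen 5 (rule 105): 11100111
Gen 6 (rule 22): 00011000
Gen 7 (rule 105): 11011011
Gen 8 (rule 22): 00000000
Gen 9 (rule 105): 11111111
Gen 10 (rule 22): 00000000
Gen 11 (rule 105): 11111111
Gen 12 (rule 22): 00000000
Gen 13 (rule 105): 11111111
Gen 14 (rule 22): 00000000
Gen 15 (rule 105): 11111111
Gen 16 (rule 22): 00000000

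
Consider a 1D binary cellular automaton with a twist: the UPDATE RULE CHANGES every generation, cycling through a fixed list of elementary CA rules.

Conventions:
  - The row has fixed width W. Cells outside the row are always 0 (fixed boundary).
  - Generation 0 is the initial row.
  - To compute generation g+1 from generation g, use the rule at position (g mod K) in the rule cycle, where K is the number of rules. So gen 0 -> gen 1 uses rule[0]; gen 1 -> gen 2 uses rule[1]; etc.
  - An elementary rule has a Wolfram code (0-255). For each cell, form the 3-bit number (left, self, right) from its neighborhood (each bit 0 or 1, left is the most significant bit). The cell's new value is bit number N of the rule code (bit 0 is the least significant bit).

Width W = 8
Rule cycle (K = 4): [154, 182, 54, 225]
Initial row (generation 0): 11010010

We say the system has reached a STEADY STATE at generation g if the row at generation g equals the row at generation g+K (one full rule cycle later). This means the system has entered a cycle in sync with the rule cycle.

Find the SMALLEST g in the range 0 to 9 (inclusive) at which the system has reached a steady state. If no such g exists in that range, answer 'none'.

Gen 0: 11010010
Gen 1 (rule 154): 10001101
Gen 2 (rule 182): 11010011
Gen 3 (rule 54): 00111100
Gen 4 (rule 225): 10011101
Gen 5 (rule 154): 01111000
Gen 6 (rule 182): 10110100
Gen 7 (rule 54): 11001110
Gen 8 (rule 225): 01000110
Gen 9 (rule 154): 10101101
Gen 10 (rule 182): 11110011
Gen 11 (rule 54): 00001100
Gen 12 (rule 225): 11100101
Gen 13 (rule 154): 11011000

Answer: none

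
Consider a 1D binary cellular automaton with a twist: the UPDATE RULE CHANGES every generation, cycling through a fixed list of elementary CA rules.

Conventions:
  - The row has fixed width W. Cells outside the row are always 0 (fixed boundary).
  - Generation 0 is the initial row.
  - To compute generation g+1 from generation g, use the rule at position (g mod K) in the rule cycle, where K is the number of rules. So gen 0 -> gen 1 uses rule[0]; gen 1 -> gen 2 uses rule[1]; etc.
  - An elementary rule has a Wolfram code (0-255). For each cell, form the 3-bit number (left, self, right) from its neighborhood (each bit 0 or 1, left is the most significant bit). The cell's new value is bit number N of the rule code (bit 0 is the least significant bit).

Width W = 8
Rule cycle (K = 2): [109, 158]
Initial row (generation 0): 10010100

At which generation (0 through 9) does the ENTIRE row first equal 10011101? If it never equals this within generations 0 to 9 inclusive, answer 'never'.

Answer: 1

Derivation:
Gen 0: 10010100
Gen 1 (rule 109): 10011101
Gen 2 (rule 158): 11111001
Gen 3 (rule 109): 10001001
Gen 4 (rule 158): 11011111
Gen 5 (rule 109): 11110001
Gen 6 (rule 158): 11101011
Gen 7 (rule 109): 10111111
Gen 8 (rule 158): 10111110
Gen 9 (rule 109): 11100010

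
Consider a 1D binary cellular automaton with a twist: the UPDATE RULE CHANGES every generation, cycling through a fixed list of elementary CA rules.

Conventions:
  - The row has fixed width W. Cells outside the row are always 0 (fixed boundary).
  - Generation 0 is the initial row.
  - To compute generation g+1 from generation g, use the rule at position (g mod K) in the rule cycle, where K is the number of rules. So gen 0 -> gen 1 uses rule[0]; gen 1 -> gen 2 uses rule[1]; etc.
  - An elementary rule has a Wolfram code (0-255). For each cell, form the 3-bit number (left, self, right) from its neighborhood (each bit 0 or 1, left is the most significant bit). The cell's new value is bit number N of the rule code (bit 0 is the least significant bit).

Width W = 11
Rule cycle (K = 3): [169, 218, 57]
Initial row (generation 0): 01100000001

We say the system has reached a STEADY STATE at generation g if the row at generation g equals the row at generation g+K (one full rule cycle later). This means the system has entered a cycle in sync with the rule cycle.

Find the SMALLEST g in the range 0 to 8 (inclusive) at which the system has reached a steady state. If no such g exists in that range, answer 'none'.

Answer: 0

Derivation:
Gen 0: 01100000001
Gen 1 (rule 169): 01001111100
Gen 2 (rule 218): 10111111110
Gen 3 (rule 57): 01100000001
Gen 4 (rule 169): 01001111100
Gen 5 (rule 218): 10111111110
Gen 6 (rule 57): 01100000001
Gen 7 (rule 169): 01001111100
Gen 8 (rule 218): 10111111110
Gen 9 (rule 57): 01100000001
Gen 10 (rule 169): 01001111100
Gen 11 (rule 218): 10111111110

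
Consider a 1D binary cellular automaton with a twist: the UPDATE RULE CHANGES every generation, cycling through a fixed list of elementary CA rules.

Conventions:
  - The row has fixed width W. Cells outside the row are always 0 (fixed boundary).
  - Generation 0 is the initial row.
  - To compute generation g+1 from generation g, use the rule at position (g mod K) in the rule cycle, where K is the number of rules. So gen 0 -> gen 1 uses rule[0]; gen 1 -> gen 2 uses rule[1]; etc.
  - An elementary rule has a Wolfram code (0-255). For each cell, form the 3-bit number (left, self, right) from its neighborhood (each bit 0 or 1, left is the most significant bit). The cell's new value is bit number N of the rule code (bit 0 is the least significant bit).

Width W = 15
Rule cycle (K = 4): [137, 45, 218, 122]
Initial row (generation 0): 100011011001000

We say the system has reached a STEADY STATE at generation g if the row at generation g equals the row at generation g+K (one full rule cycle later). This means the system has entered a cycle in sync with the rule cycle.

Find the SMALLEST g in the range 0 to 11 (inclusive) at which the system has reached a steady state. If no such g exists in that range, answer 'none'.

Gen 0: 100011011001000
Gen 1 (rule 137): 001010010000011
Gen 2 (rule 45): 101110010111010
Gen 3 (rule 218): 001111100111001
Gen 4 (rule 122): 011000111101110
Gen 5 (rule 137): 010010111001100
Gen 6 (rule 45): 010011100001001
Gen 7 (rule 218): 101111110010110
Gen 8 (rule 122): 011000011101111
Gen 9 (rule 137): 010011011001110
Gen 10 (rule 45): 010010110001000
Gen 11 (rule 218): 101100111010100
Gen 12 (rule 122): 011111101101010
Gen 13 (rule 137): 011111001000000
Gen 14 (rule 45): 010000001011111
Gen 15 (rule 218): 101000010011111

Answer: none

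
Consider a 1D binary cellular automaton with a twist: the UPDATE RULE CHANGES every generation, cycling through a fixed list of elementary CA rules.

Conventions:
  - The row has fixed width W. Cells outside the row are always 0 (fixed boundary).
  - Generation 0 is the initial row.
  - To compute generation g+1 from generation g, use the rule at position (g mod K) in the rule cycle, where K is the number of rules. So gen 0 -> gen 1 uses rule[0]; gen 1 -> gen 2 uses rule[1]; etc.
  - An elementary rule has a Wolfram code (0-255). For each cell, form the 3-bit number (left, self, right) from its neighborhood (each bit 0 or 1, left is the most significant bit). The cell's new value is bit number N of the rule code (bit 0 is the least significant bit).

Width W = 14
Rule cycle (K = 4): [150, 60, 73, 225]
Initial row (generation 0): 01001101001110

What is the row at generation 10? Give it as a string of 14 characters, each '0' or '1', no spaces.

Answer: 10100000101111

Derivation:
Gen 0: 01001101001110
Gen 1 (rule 150): 11110001110101
Gen 2 (rule 60): 10001001001111
Gen 3 (rule 73): 00100000001001
Gen 4 (rule 225): 10001111100000
Gen 5 (rule 150): 11010111010000
Gen 6 (rule 60): 10111100111000
Gen 7 (rule 73): 00100100101011
Gen 8 (rule 225): 10000000010101
Gen 9 (rule 150): 11000000110101
Gen 10 (rule 60): 10100000101111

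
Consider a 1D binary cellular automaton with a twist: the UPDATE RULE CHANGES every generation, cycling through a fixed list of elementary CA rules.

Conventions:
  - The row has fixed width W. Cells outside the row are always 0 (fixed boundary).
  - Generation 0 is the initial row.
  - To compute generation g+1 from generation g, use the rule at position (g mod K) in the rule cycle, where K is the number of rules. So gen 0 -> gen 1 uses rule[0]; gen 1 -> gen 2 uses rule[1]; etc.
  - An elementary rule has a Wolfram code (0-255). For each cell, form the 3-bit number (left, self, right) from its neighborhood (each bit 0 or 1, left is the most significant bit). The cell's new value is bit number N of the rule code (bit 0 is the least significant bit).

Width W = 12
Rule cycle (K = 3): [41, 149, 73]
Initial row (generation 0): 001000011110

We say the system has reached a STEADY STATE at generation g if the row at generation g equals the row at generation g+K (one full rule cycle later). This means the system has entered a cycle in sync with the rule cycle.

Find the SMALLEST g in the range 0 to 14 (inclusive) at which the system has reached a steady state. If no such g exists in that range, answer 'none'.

Answer: 9

Derivation:
Gen 0: 001000011110
Gen 1 (rule 41): 100011010000
Gen 2 (rule 149): 111000011111
Gen 3 (rule 73): 101011010001
Gen 4 (rule 41): 010110100100
Gen 5 (rule 149): 010000110111
Gen 6 (rule 73): 000110110101
Gen 7 (rule 41): 110101101010
Gen 8 (rule 149): 000100001011
Gen 9 (rule 73): 110001100011
Gen 10 (rule 41): 100101001010
Gen 11 (rule 149): 110101101011
Gen 12 (rule 73): 110001100011
Gen 13 (rule 41): 100101001010
Gen 14 (rule 149): 110101101011
Gen 15 (rule 73): 110001100011
Gen 16 (rule 41): 100101001010
Gen 17 (rule 149): 110101101011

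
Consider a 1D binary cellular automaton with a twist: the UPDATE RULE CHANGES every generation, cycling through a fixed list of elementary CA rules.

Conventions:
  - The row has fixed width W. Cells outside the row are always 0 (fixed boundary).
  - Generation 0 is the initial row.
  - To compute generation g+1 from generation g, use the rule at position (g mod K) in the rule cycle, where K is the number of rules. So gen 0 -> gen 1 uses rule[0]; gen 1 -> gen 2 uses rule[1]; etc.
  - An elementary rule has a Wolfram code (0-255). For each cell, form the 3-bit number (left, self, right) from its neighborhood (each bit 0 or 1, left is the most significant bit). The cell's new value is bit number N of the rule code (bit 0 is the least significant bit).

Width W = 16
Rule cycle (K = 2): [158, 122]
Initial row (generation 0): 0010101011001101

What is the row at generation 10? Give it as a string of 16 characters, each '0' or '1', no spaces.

Gen 0: 0010101011001101
Gen 1 (rule 158): 0110101010111001
Gen 2 (rule 122): 1111010101101110
Gen 3 (rule 158): 1110010101001101
Gen 4 (rule 122): 1011101010111110
Gen 5 (rule 158): 1011001010111101
Gen 6 (rule 122): 0111110101100110
Gen 7 (rule 158): 1111100101011101
Gen 8 (rule 122): 1000111010110110
Gen 9 (rule 158): 1101110010100101
Gen 10 (rule 122): 1111011101011010

Answer: 1111011101011010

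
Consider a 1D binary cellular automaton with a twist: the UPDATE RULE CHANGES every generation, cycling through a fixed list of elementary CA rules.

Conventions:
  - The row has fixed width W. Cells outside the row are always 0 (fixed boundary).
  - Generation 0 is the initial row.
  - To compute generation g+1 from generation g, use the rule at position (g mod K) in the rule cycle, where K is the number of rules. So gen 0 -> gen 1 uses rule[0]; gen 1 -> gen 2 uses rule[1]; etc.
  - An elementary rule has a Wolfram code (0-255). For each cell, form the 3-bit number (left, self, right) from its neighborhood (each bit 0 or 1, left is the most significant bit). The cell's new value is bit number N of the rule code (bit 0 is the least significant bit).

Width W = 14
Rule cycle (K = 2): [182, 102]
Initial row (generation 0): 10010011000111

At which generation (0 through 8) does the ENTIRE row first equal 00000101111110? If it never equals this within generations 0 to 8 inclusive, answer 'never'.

Answer: 2

Derivation:
Gen 0: 10010011000111
Gen 1 (rule 182): 11111100101010
Gen 2 (rule 102): 00000101111110
Gen 3 (rule 182): 00001110111101
Gen 4 (rule 102): 00010011000111
Gen 5 (rule 182): 00111100101010
Gen 6 (rule 102): 01000101111110
Gen 7 (rule 182): 11101110111101
Gen 8 (rule 102): 00110011000111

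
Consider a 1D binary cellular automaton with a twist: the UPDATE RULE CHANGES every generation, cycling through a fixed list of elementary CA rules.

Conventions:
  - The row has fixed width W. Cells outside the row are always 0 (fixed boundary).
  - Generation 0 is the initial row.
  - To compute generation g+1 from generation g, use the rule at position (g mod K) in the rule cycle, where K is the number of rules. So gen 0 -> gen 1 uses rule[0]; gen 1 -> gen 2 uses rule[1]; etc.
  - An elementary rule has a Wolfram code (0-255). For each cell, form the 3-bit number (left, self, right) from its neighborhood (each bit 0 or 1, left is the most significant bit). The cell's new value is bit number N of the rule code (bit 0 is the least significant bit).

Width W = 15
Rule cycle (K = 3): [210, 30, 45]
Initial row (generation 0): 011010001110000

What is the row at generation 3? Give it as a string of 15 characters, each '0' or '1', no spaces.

Gen 0: 011010001110000
Gen 1 (rule 210): 101001010111000
Gen 2 (rule 30): 101111010100100
Gen 3 (rule 45): 111000111100101

Answer: 111000111100101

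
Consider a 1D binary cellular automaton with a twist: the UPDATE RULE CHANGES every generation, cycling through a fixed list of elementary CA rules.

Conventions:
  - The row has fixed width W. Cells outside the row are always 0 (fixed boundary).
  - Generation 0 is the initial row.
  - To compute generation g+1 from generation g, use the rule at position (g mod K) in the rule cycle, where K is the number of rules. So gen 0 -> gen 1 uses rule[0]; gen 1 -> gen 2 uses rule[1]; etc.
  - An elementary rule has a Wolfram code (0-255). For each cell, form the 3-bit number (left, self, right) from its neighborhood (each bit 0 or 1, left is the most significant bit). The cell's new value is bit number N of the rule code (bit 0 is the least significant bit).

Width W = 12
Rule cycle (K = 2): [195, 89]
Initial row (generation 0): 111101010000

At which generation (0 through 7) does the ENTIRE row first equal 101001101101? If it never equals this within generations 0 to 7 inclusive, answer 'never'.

Gen 0: 111101010000
Gen 1 (rule 195): 011100000111
Gen 2 (rule 89): 010111110101
Gen 3 (rule 195): 100011110000
Gen 4 (rule 89): 011010011111
Gen 5 (rule 195): 101000101111
Gen 6 (rule 89): 000110001001
Gen 7 (rule 195): 111010110010

Answer: never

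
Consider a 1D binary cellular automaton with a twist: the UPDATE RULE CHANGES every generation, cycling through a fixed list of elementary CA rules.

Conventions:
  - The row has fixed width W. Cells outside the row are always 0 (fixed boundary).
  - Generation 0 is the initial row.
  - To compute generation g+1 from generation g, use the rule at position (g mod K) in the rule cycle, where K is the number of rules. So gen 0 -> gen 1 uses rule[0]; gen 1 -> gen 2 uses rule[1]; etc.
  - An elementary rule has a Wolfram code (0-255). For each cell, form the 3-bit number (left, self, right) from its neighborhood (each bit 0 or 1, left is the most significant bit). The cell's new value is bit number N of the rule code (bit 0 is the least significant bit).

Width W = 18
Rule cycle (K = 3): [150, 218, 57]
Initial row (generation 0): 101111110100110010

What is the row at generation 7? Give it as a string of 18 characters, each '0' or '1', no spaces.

Gen 0: 101111110100110010
Gen 1 (rule 150): 100111100111001111
Gen 2 (rule 218): 011111111111111111
Gen 3 (rule 57): 010000000000000000
Gen 4 (rule 150): 111000000000000000
Gen 5 (rule 218): 111100000000000000
Gen 6 (rule 57): 100011111111111111
Gen 7 (rule 150): 110101111111111110

Answer: 110101111111111110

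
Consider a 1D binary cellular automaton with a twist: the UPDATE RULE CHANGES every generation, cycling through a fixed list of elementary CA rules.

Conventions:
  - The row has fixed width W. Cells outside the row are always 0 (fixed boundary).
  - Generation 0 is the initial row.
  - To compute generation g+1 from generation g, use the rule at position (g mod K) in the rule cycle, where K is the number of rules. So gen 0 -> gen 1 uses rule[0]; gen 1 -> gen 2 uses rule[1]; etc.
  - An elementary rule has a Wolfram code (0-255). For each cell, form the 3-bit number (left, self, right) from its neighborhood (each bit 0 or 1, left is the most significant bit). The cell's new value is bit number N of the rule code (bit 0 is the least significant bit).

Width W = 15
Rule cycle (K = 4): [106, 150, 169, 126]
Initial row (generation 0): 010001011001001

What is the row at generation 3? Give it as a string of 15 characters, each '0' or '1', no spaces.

Gen 0: 010001011001001
Gen 1 (rule 106): 100010111010010
Gen 2 (rule 150): 110110010011111
Gen 3 (rule 169): 101100000011110

Answer: 101100000011110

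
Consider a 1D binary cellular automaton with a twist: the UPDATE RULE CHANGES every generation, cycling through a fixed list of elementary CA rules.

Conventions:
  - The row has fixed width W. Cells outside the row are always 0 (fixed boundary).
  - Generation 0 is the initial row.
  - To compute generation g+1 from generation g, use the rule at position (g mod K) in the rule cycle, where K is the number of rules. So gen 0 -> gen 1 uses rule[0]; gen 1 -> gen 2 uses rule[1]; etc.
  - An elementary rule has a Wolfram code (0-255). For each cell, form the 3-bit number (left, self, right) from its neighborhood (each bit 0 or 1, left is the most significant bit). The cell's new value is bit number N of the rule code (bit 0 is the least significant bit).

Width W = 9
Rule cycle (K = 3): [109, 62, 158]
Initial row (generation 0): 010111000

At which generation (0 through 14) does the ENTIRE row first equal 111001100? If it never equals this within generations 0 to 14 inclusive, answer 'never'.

Answer: never

Derivation:
Gen 0: 010111000
Gen 1 (rule 109): 011101011
Gen 2 (rule 62): 110011110
Gen 3 (rule 158): 101111101
Gen 4 (rule 109): 111000111
Gen 5 (rule 62): 100101100
Gen 6 (rule 158): 111101010
Gen 7 (rule 109): 100111110
Gen 8 (rule 62): 111100001
Gen 9 (rule 158): 111010011
Gen 10 (rule 109): 101110011
Gen 11 (rule 62): 111001110
Gen 12 (rule 158): 110111101
Gen 13 (rule 109): 111100111
Gen 14 (rule 62): 100011100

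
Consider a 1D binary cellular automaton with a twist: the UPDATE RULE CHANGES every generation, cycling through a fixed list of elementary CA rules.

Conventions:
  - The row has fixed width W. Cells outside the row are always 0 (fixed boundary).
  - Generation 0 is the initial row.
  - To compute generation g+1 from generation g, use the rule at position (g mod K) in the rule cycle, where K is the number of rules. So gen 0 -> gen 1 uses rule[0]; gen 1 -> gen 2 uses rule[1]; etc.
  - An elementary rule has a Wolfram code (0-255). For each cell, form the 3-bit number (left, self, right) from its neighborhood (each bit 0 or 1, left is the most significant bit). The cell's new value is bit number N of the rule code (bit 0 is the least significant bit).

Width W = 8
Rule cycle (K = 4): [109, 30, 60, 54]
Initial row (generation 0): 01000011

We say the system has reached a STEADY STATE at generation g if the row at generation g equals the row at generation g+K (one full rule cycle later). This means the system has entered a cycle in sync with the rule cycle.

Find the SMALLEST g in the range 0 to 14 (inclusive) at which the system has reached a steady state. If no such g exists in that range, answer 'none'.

Gen 0: 01000011
Gen 1 (rule 109): 01011011
Gen 2 (rule 30): 11010010
Gen 3 (rule 60): 10111011
Gen 4 (rule 54): 11000100
Gen 5 (rule 109): 11010101
Gen 6 (rule 30): 10010101
Gen 7 (rule 60): 11011111
Gen 8 (rule 54): 00100000
Gen 9 (rule 109): 10101111
Gen 10 (rule 30): 10101000
Gen 11 (rule 60): 11111100
Gen 12 (rule 54): 00000010
Gen 13 (rule 109): 11111010
Gen 14 (rule 30): 10000011
Gen 15 (rule 60): 11000010
Gen 16 (rule 54): 00100111
Gen 17 (rule 109): 10100101
Gen 18 (rule 30): 10111101

Answer: none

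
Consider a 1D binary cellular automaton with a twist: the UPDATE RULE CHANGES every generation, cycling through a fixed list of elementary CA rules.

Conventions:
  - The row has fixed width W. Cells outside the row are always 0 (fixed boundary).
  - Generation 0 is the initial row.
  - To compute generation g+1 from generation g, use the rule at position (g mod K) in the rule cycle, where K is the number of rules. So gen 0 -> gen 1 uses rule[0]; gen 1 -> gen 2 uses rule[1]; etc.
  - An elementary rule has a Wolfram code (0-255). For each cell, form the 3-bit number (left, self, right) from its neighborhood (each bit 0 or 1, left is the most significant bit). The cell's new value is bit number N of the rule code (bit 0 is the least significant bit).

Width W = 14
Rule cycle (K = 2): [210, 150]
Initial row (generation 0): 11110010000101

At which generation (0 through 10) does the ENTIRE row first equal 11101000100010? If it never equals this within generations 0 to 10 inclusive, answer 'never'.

Gen 0: 11110010000101
Gen 1 (rule 210): 01111101001000
Gen 2 (rule 150): 10111001111100
Gen 3 (rule 210): 00011110111110
Gen 4 (rule 150): 00101100011101
Gen 5 (rule 210): 01000110101100
Gen 6 (rule 150): 11101000100010
Gen 7 (rule 210): 01100101010101
Gen 8 (rule 150): 10011101010101
Gen 9 (rule 210): 01101100000000
Gen 10 (rule 150): 10000010000000

Answer: 6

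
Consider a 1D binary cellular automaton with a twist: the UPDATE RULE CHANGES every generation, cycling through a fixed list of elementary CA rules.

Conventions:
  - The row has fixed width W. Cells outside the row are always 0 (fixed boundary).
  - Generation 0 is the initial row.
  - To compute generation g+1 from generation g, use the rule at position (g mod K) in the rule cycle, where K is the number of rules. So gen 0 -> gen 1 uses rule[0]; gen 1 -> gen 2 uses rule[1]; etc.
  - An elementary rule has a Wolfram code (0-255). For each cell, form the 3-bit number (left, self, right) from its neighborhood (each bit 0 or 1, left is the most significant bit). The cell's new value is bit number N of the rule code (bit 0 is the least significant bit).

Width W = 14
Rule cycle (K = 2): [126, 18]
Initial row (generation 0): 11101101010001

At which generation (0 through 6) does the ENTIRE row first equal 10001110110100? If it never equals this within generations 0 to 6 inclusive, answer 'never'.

Gen 0: 11101101010001
Gen 1 (rule 126): 10111111111011
Gen 2 (rule 18): 00000000000000
Gen 3 (rule 126): 00000000000000
Gen 4 (rule 18): 00000000000000
Gen 5 (rule 126): 00000000000000
Gen 6 (rule 18): 00000000000000

Answer: never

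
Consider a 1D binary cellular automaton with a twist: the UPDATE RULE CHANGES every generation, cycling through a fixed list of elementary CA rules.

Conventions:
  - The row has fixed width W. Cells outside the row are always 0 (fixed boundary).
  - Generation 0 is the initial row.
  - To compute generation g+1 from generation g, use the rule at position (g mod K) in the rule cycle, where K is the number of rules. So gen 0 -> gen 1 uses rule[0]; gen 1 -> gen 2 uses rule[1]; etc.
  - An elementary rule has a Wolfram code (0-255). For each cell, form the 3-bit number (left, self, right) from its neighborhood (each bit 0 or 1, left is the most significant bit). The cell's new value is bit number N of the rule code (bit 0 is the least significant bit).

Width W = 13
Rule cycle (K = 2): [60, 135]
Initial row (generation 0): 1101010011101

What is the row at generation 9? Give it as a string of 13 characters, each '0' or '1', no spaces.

Answer: 1111110010001

Derivation:
Gen 0: 1101010011101
Gen 1 (rule 60): 1011111010011
Gen 2 (rule 135): 1001110010100
Gen 3 (rule 60): 1101001011110
Gen 4 (rule 135): 0001011001100
Gen 5 (rule 60): 0001110101010
Gen 6 (rule 135): 1110100101010
Gen 7 (rule 60): 1001110111111
Gen 8 (rule 135): 1010100011110
Gen 9 (rule 60): 1111110010001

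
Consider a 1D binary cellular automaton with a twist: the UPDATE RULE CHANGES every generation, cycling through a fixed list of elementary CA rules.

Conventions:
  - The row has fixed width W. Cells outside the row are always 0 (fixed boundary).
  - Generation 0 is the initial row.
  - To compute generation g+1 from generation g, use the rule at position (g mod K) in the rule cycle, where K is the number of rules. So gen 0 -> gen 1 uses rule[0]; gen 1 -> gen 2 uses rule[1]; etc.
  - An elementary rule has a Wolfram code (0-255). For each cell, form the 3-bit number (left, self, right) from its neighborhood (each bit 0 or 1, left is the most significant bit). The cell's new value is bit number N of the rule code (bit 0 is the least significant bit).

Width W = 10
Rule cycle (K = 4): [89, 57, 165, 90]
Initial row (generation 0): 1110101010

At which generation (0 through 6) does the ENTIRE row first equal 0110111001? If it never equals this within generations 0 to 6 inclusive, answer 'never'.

Answer: 3

Derivation:
Gen 0: 1110101010
Gen 1 (rule 89): 1010000001
Gen 2 (rule 57): 0101111100
Gen 3 (rule 165): 0110111001
Gen 4 (rule 90): 1110101110
Gen 5 (rule 89): 1010001011
Gen 6 (rule 57): 0101100110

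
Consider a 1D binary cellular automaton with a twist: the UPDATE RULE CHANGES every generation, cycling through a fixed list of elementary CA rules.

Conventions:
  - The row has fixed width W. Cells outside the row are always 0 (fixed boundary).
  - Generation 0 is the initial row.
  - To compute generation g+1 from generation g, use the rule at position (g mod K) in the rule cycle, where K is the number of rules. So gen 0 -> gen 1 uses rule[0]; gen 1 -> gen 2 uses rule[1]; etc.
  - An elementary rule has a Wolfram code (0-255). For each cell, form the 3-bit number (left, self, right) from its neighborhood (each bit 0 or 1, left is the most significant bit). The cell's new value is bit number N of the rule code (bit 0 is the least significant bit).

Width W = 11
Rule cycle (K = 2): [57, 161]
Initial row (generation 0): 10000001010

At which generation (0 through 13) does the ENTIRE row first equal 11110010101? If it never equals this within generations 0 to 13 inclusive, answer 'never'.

Gen 0: 10000001010
Gen 1 (rule 57): 01111100101
Gen 2 (rule 161): 00111000010
Gen 3 (rule 57): 10100111001
Gen 4 (rule 161): 01000010000
Gen 5 (rule 57): 00111001111
Gen 6 (rule 161): 10010000110
Gen 7 (rule 57): 01001110101
Gen 8 (rule 161): 00000101010
Gen 9 (rule 57): 11110010101
Gen 10 (rule 161): 01100001010
Gen 11 (rule 57): 01011100101
Gen 12 (rule 161): 00101000010
Gen 13 (rule 57): 10010111001

Answer: 9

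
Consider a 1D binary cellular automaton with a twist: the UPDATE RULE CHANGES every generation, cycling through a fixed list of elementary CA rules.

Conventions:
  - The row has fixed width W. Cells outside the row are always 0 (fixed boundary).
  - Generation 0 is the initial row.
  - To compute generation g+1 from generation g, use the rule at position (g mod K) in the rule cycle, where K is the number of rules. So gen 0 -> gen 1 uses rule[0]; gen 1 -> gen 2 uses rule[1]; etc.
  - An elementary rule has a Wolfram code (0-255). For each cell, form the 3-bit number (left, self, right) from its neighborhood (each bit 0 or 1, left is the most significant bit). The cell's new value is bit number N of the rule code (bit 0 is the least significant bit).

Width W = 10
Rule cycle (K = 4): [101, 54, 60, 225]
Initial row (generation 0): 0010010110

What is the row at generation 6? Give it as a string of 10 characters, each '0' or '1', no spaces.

Answer: 1111111111

Derivation:
Gen 0: 0010010110
Gen 1 (rule 101): 1010011010
Gen 2 (rule 54): 1111100111
Gen 3 (rule 60): 1000010100
Gen 4 (rule 225): 0011001001
Gen 5 (rule 101): 1001001001
Gen 6 (rule 54): 1111111111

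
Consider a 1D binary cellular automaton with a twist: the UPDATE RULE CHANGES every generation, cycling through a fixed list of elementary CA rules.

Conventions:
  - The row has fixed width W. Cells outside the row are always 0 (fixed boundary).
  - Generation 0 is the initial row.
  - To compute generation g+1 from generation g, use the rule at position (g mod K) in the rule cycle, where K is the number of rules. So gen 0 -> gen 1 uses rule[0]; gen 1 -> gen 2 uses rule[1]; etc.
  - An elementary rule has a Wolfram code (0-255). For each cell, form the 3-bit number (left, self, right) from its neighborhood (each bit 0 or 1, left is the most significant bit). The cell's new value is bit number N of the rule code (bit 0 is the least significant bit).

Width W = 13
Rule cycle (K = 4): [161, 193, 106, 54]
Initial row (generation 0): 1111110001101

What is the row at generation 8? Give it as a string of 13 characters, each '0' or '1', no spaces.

Answer: 1111000000111

Derivation:
Gen 0: 1111110001101
Gen 1 (rule 161): 0111100100010
Gen 2 (rule 193): 0011100001000
Gen 3 (rule 106): 0110100010000
Gen 4 (rule 54): 1001110111000
Gen 5 (rule 161): 0000101010011
Gen 6 (rule 193): 1110000000001
Gen 7 (rule 106): 1010000000010
Gen 8 (rule 54): 1111000000111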